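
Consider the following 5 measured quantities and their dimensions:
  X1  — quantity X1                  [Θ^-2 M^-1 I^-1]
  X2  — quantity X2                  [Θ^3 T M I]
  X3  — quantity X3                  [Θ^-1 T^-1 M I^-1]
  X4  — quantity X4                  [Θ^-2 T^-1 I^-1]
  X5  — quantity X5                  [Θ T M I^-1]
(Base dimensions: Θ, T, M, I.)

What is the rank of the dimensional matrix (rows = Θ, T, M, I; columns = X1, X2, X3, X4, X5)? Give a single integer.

3

Exponent matrix [Θ,T,M,I] × [X1,X2,X3,X4,X5]:
  Θ: [-2  3 -1 -2  1]
  T: [ 0  1 -1 -1  1]
  M: [-1  1  1  0  1]
  I: [-1  1 -1 -1 -1]
RREF → pivots at {X1,X2,X3} ⇒ r = 3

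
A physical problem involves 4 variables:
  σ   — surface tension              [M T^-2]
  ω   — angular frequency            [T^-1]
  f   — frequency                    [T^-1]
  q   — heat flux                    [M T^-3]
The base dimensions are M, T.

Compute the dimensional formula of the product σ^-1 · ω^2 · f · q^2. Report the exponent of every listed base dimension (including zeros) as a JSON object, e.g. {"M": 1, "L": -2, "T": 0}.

Write exponents as rows M,T / cols σ,ω,f,q:
  M: [ 1  0  0  1]
  T: [-2 -1 -1 -3]
  [M]: (-1)·1+(2)·0+(1)·0+(2)·1 = 1
  [T]: (-1)·-2+(2)·-1+(1)·-1+(2)·-3 = -7
⇒ M T^-7

{"M": 1, "T": -7}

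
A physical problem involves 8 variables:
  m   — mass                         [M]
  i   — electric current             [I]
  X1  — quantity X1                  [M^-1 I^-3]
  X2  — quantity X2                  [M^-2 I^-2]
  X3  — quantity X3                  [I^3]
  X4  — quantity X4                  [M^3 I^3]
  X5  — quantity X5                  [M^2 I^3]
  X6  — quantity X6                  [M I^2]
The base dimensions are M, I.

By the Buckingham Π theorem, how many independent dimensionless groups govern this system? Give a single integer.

Write exponents as rows M,I / cols m,i,X1,X2,X3,X4,X5,X6:
  M: [ 1  0 -1 -2  0  3  2  1]
  I: [ 0  1 -3 -2  3  3  3  2]
Echelon form has 2 nonzero rows (pivots: m,i)
n=8, r=2 ⇒ 6 dimensionless groups

6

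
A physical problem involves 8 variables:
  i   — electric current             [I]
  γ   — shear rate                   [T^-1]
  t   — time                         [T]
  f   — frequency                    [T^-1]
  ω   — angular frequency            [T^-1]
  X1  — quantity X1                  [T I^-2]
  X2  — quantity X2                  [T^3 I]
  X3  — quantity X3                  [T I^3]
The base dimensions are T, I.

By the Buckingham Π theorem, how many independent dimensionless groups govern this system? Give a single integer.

6

Dimensional matrix (T×I by i×γ×t×f×ω×X1×X2×X3):
  T: [ 0 -1  1 -1 -1  1  3  1]
  I: [ 1  0  0  0  0 -2  1  3]
Row reduction gives pivot columns i,γ; rank = 2
n=8, r=2 ⇒ 6 dimensionless groups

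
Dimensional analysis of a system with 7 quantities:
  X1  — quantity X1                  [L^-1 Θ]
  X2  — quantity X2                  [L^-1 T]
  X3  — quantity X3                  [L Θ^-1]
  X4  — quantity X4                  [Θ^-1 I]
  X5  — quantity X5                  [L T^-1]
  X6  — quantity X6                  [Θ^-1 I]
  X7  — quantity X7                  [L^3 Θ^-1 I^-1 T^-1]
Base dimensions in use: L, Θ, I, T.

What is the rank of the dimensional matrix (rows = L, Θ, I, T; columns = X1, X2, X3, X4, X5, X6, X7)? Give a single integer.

Exponent matrix [L,Θ,I,T] × [X1,X2,X3,X4,X5,X6,X7]:
  L: [-1 -1  1  0  1  0  3]
  Θ: [ 1  0 -1 -1  0 -1 -1]
  I: [ 0  0  0  1  0  1 -1]
  T: [ 0  1  0  0 -1  0 -1]
Echelon form has 3 nonzero rows (pivots: X1,X2,X4)

3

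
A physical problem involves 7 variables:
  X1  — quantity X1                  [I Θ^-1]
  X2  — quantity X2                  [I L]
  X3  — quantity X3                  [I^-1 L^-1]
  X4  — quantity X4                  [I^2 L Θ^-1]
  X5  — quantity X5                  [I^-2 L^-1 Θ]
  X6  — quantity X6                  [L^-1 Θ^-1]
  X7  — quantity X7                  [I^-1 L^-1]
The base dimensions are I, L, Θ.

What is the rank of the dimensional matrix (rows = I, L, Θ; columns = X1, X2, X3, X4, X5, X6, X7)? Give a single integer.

Exponent matrix [I,L,Θ] × [X1,X2,X3,X4,X5,X6,X7]:
  I: [ 1  1 -1  2 -2  0 -1]
  L: [ 0  1 -1  1 -1 -1 -1]
  Θ: [-1  0  0 -1  1 -1  0]
Echelon form has 2 nonzero rows (pivots: X1,X2)

2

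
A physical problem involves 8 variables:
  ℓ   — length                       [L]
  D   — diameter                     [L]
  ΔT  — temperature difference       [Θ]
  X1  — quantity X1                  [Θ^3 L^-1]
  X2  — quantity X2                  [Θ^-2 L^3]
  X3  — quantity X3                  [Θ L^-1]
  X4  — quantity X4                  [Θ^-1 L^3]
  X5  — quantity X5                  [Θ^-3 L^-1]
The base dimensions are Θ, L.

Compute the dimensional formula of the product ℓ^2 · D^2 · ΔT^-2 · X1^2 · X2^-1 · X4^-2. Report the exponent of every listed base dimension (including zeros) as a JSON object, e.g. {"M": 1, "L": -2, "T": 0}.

{"Θ": 8, "L": -7}

Dimensional matrix (Θ×L by ℓ×D×ΔT×X1×X2×X3×X4×X5):
  Θ: [ 0  0  1  3 -2  1 -1 -3]
  L: [ 1  1  0 -1  3 -1  3 -1]
  [Θ]: (2)·0+(2)·0+(-2)·1+(2)·3+(-1)·-2+(-2)·-1 = 8
  [L]: (2)·1+(2)·1+(-2)·0+(2)·-1+(-1)·3+(-2)·3 = -7
⇒ Θ^8 L^-7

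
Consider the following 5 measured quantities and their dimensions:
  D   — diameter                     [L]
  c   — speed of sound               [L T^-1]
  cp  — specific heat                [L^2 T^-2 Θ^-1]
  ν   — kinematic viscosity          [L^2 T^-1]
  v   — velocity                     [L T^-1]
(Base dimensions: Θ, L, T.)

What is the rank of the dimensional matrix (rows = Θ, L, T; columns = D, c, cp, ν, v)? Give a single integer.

3

Dimensional matrix (Θ×L×T by D×c×cp×ν×v):
  Θ: [ 0  0 -1  0  0]
  L: [ 1  1  2  2  1]
  T: [ 0 -1 -2 -1 -1]
Row reduction gives pivot columns D,c,cp; rank = 3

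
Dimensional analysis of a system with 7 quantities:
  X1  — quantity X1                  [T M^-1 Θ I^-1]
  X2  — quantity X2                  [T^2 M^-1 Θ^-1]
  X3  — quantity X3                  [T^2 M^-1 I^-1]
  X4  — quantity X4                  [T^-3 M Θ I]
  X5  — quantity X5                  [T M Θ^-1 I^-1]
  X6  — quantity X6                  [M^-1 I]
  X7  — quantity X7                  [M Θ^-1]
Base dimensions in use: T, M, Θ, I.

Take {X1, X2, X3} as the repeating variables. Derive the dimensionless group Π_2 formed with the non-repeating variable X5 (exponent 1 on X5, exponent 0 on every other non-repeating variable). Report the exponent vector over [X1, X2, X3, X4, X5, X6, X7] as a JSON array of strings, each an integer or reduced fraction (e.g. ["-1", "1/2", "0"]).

Exponent matrix [T,M,Θ,I] × [X1,X2,X3,X4,X5,X6,X7]:
  T: [ 1  2  2 -3  1  0  0]
  M: [-1 -1 -1  1  1 -1  1]
  Θ: [ 1 -1  0  1 -1  0 -1]
  I: [-1  0 -1  1 -1  1  0]
Echelon form has 3 nonzero rows (pivots: X1,X2,X3)
Repeat: X1,X2,X3; free: X4,X5,X6,X7
RREF:
  r0: [   1    0    0    1   -3    2   -2]
  r1: [   0    1    0    0   -2    2   -1]
  r2: [   0    0    1   -2    4   -3    2]
  r3: [   0    0    0    0    0    0    0]
Fix exponent of X5 at 1, X4 at 0, X6 at 0, X7 at 0; solve each RREF row for its pivot's exponent:
  r0: exp(X1) + (-3)·1 = 0 ⇒ exp(X1) = 3
  r1: exp(X2) + (-2)·1 = 0 ⇒ exp(X2) = 2
  r2: exp(X3) + (4)·1 = 0 ⇒ exp(X3) = -4
Π_2 = X1^3 · X2^2 · X3^-4 · X5

["3", "2", "-4", "0", "1", "0", "0"]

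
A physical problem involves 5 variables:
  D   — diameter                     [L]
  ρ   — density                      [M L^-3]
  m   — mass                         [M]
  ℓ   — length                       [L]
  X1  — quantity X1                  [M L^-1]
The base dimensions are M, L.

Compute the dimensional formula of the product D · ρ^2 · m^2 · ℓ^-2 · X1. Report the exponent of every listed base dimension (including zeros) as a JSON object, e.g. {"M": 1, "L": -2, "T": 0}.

{"M": 5, "L": -8}

Dimensional matrix (M×L by D×ρ×m×ℓ×X1):
  M: [ 0  1  1  0  1]
  L: [ 1 -3  0  1 -1]
  [M]: (1)·0+(2)·1+(2)·1+(-2)·0+(1)·1 = 5
  [L]: (1)·1+(2)·-3+(2)·0+(-2)·1+(1)·-1 = -8
⇒ M^5 L^-8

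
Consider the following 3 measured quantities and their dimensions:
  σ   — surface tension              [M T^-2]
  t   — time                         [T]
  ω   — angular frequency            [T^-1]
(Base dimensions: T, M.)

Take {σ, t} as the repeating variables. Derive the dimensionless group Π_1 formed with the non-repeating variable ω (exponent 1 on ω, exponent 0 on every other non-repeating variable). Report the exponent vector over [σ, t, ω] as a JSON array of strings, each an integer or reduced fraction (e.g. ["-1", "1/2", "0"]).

Write exponents as rows T,M / cols σ,t,ω:
  T: [-2  1 -1]
  M: [ 1  0  0]
RREF → pivots at {σ,t} ⇒ r = 2
Pivot set = {σ,t}, free = {ω}
RREF:
  r0: [   1    0    0]
  r1: [   0    1   -1]
Fix exponent of ω at 1; solve each RREF row for its pivot's exponent:
  r0: exp(σ) + (0)·1 = 0 ⇒ exp(σ) = 0
  r1: exp(t) + (-1)·1 = 0 ⇒ exp(t) = 1
Π_1 = t · ω

["0", "1", "1"]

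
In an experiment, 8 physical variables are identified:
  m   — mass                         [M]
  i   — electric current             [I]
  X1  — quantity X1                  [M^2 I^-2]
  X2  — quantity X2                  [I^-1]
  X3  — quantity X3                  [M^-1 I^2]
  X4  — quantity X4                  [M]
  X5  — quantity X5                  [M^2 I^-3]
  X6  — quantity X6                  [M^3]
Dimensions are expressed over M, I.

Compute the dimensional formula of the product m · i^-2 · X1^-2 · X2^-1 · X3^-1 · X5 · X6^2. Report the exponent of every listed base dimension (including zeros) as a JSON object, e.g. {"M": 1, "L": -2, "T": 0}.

Dimensional matrix (M×I by m×i×X1×X2×X3×X4×X5×X6):
  M: [ 1  0  2  0 -1  1  2  3]
  I: [ 0  1 -2 -1  2  0 -3  0]
  [M]: (1)·1+(-2)·0+(-2)·2+(-1)·0+(-1)·-1+(1)·2+(2)·3 = 6
  [I]: (1)·0+(-2)·1+(-2)·-2+(-1)·-1+(-1)·2+(1)·-3+(2)·0 = -2
⇒ M^6 I^-2

{"M": 6, "I": -2}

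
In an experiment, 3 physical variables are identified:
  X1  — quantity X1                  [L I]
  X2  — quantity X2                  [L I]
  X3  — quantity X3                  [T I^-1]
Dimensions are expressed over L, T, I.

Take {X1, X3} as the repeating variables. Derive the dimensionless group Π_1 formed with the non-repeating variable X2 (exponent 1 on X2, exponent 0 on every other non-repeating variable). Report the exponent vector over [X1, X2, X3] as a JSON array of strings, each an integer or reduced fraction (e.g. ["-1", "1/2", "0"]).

Dimensional matrix (L×T×I by X1×X2×X3):
  L: [ 1  1  0]
  T: [ 0  0  1]
  I: [ 1  1 -1]
Row reduction gives pivot columns X1,X3; rank = 2
Pivot set = {X1,X3}, free = {X2}
RREF:
  r0: [   1    1    0]
  r1: [   0    0    1]
  r2: [   0    0    0]
Fix exponent of X2 at 1; solve each RREF row for its pivot's exponent:
  r0: exp(X1) + (1)·1 = 0 ⇒ exp(X1) = -1
  r1: exp(X3) + (0)·1 = 0 ⇒ exp(X3) = 0
Π_1 = X1^-1 · X2

["-1", "1", "0"]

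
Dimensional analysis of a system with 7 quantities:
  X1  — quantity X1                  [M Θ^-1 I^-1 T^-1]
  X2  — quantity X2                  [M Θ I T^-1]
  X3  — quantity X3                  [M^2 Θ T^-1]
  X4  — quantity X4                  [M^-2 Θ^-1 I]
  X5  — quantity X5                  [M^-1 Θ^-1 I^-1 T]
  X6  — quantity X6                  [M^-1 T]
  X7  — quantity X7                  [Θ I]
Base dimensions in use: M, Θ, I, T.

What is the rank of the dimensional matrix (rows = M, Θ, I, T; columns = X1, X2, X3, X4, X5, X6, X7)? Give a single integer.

Dimensional matrix (M×Θ×I×T by X1×X2×X3×X4×X5×X6×X7):
  M: [ 1  1  2 -2 -1 -1  0]
  Θ: [-1  1  1 -1 -1  0  1]
  I: [-1  1  0  1 -1  0  1]
  T: [-1 -1 -1  0  1  1  0]
Row reduction gives pivot columns X1,X2,X3; rank = 3

3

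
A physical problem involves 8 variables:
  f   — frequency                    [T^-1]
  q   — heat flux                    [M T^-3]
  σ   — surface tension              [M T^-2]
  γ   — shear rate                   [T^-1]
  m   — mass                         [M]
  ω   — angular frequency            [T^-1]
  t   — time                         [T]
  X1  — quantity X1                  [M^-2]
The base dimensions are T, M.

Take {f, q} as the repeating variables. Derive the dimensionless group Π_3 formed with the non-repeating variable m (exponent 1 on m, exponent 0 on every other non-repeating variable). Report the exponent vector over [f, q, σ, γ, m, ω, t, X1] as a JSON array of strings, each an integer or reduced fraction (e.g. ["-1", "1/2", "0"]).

Write exponents as rows T,M / cols f,q,σ,γ,m,ω,t,X1:
  T: [-1 -3 -2 -1  0 -1  1  0]
  M: [ 0  1  1  0  1  0  0 -2]
Echelon form has 2 nonzero rows (pivots: f,q)
Pivot set = {f,q}, free = {σ,γ,m,ω,t,X1}
RREF:
  r0: [   1    0   -1    1   -3    1   -1    6]
  r1: [   0    1    1    0    1    0    0   -2]
Fix exponent of m at 1, σ at 0, γ at 0, ω at 0, t at 0, X1 at 0; solve each RREF row for its pivot's exponent:
  r0: exp(f) + (-3)·1 = 0 ⇒ exp(f) = 3
  r1: exp(q) + (1)·1 = 0 ⇒ exp(q) = -1
Π_3 = f^3 · q^-1 · m

["3", "-1", "0", "0", "1", "0", "0", "0"]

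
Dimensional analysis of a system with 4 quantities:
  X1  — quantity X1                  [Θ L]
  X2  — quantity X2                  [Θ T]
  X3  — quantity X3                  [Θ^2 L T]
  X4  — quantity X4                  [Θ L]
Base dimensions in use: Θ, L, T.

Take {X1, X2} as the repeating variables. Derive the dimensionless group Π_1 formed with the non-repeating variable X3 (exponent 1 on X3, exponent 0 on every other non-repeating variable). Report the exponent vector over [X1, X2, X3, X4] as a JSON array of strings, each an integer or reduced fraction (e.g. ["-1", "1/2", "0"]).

Dimensional matrix (Θ×L×T by X1×X2×X3×X4):
  Θ: [ 1  1  2  1]
  L: [ 1  0  1  1]
  T: [ 0  1  1  0]
Row reduction gives pivot columns X1,X2; rank = 2
Repeat: X1,X2; free: X3,X4
RREF:
  r0: [   1    0    1    1]
  r1: [   0    1    1    0]
  r2: [   0    0    0    0]
Fix exponent of X3 at 1, X4 at 0; solve each RREF row for its pivot's exponent:
  r0: exp(X1) + (1)·1 = 0 ⇒ exp(X1) = -1
  r1: exp(X2) + (1)·1 = 0 ⇒ exp(X2) = -1
Π_1 = X1^-1 · X2^-1 · X3

["-1", "-1", "1", "0"]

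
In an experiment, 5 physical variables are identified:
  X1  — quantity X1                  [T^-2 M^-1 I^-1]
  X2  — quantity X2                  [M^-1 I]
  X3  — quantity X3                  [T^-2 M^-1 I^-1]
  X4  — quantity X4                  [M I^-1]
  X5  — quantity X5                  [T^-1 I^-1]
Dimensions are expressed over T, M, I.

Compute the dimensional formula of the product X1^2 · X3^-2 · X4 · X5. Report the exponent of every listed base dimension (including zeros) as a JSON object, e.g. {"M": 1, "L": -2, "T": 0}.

Dimensional matrix (T×M×I by X1×X2×X3×X4×X5):
  T: [-2  0 -2  0 -1]
  M: [-1 -1 -1  1  0]
  I: [-1  1 -1 -1 -1]
  [T]: (2)·-2+(-2)·-2+(1)·0+(1)·-1 = -1
  [M]: (2)·-1+(-2)·-1+(1)·1+(1)·0 = 1
  [I]: (2)·-1+(-2)·-1+(1)·-1+(1)·-1 = -2
⇒ T^-1 M I^-2

{"T": -1, "M": 1, "I": -2}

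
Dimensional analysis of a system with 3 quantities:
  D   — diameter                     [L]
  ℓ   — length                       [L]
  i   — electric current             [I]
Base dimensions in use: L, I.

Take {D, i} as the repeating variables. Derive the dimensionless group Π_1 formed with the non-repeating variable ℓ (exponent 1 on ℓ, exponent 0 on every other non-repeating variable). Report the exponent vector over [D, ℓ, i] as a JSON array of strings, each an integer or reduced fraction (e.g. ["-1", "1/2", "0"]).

["-1", "1", "0"]

Write exponents as rows L,I / cols D,ℓ,i:
  L: [ 1  1  0]
  I: [ 0  0  1]
RREF → pivots at {D,i} ⇒ r = 2
Repeat: D,i; free: ℓ
RREF:
  r0: [   1    1    0]
  r1: [   0    0    1]
Fix exponent of ℓ at 1; solve each RREF row for its pivot's exponent:
  r0: exp(D) + (1)·1 = 0 ⇒ exp(D) = -1
  r1: exp(i) + (0)·1 = 0 ⇒ exp(i) = 0
Π_1 = D^-1 · ℓ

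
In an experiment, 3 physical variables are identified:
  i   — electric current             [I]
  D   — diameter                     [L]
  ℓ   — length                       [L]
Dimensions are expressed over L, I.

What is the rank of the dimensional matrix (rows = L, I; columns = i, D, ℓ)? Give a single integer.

Dimensional matrix (L×I by i×D×ℓ):
  L: [ 0  1  1]
  I: [ 1  0  0]
RREF → pivots at {i,D} ⇒ r = 2

2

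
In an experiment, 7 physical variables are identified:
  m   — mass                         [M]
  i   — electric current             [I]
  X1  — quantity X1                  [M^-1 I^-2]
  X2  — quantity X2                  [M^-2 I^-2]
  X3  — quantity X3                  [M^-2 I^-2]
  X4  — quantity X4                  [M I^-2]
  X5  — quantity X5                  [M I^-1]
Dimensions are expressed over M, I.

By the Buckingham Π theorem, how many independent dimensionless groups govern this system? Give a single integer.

5

Write exponents as rows M,I / cols m,i,X1,X2,X3,X4,X5:
  M: [ 1  0 -1 -2 -2  1  1]
  I: [ 0  1 -2 -2 -2 -2 -1]
RREF → pivots at {m,i} ⇒ r = 2
7 vars − rank 2 = 5 Π groups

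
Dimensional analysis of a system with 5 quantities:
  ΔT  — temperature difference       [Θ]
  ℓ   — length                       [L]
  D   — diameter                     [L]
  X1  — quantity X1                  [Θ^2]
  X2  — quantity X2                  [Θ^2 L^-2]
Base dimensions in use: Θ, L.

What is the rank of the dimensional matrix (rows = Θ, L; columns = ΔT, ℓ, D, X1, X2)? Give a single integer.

2

Exponent matrix [Θ,L] × [ΔT,ℓ,D,X1,X2]:
  Θ: [ 1  0  0  2  2]
  L: [ 0  1  1  0 -2]
Row reduction gives pivot columns ΔT,ℓ; rank = 2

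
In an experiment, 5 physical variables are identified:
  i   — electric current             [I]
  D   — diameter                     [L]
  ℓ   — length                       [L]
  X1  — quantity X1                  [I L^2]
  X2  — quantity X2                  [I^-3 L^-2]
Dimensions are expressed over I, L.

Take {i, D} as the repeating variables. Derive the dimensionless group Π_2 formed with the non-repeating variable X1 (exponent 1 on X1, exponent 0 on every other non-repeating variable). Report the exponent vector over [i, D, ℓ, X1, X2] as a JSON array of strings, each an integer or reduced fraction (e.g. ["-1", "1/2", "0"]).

["-1", "-2", "0", "1", "0"]

Dimensional matrix (I×L by i×D×ℓ×X1×X2):
  I: [ 1  0  0  1 -3]
  L: [ 0  1  1  2 -2]
Row reduction gives pivot columns i,D; rank = 2
Repeat: i,D; free: ℓ,X1,X2
RREF:
  r0: [   1    0    0    1   -3]
  r1: [   0    1    1    2   -2]
Fix exponent of X1 at 1, ℓ at 0, X2 at 0; solve each RREF row for its pivot's exponent:
  r0: exp(i) + (1)·1 = 0 ⇒ exp(i) = -1
  r1: exp(D) + (2)·1 = 0 ⇒ exp(D) = -2
Π_2 = i^-1 · D^-2 · X1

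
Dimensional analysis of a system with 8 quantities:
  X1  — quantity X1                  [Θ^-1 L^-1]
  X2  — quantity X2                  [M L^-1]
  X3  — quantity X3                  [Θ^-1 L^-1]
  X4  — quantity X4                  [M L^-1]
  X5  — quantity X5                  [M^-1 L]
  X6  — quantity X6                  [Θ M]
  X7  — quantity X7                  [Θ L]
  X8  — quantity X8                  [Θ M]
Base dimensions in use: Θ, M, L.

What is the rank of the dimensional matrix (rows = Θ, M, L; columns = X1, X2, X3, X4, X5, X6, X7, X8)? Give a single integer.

Write exponents as rows Θ,M,L / cols X1,X2,X3,X4,X5,X6,X7,X8:
  Θ: [-1  0 -1  0  0  1  1  1]
  M: [ 0  1  0  1 -1  1  0  1]
  L: [-1 -1 -1 -1  1  0  1  0]
Echelon form has 2 nonzero rows (pivots: X1,X2)

2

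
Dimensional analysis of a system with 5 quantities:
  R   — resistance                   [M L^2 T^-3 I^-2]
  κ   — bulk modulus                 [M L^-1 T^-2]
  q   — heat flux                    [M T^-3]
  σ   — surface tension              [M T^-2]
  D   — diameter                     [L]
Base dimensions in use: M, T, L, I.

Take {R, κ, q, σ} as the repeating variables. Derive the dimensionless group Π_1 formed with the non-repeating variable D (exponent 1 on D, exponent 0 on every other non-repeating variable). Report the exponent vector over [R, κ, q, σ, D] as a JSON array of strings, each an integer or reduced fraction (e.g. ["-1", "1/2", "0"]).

["0", "1", "0", "-1", "1"]

Write exponents as rows M,T,L,I / cols R,κ,q,σ,D:
  M: [ 1  1  1  1  0]
  T: [-3 -2 -3 -2  0]
  L: [ 2 -1  0  0  1]
  I: [-2  0  0  0  0]
RREF → pivots at {R,κ,q,σ} ⇒ r = 4
Pivot set = {R,κ,q,σ}, free = {D}
RREF:
  r0: [   1    0    0    0    0]
  r1: [   0    1    0    0   -1]
  r2: [   0    0    1    0    0]
  r3: [   0    0    0    1    1]
Fix exponent of D at 1; solve each RREF row for its pivot's exponent:
  r0: exp(R) + (0)·1 = 0 ⇒ exp(R) = 0
  r1: exp(κ) + (-1)·1 = 0 ⇒ exp(κ) = 1
  r2: exp(q) + (0)·1 = 0 ⇒ exp(q) = 0
  r3: exp(σ) + (1)·1 = 0 ⇒ exp(σ) = -1
Π_1 = κ · σ^-1 · D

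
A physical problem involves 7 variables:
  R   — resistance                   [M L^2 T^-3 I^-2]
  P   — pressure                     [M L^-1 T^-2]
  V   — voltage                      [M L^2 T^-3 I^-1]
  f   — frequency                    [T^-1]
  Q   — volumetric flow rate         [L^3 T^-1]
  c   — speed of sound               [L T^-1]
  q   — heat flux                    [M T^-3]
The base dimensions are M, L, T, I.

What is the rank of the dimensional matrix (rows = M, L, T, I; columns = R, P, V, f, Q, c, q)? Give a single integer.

4

Write exponents as rows M,L,T,I / cols R,P,V,f,Q,c,q:
  M: [ 1  1  1  0  0  0  1]
  L: [ 2 -1  2  0  3  1  0]
  T: [-3 -2 -3 -1 -1 -1 -3]
  I: [-2  0 -1  0  0  0  0]
Echelon form has 4 nonzero rows (pivots: R,P,V,f)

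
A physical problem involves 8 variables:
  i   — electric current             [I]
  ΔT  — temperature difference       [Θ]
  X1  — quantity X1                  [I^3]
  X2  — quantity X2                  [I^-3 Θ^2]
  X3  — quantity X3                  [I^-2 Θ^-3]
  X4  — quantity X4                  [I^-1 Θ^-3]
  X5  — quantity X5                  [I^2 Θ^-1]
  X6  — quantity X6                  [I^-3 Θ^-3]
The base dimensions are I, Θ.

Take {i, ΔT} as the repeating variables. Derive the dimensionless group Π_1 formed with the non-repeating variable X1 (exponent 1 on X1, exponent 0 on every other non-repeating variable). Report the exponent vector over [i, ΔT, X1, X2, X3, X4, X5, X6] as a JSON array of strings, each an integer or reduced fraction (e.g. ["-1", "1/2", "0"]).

["-3", "0", "1", "0", "0", "0", "0", "0"]

Write exponents as rows I,Θ / cols i,ΔT,X1,X2,X3,X4,X5,X6:
  I: [ 1  0  3 -3 -2 -1  2 -3]
  Θ: [ 0  1  0  2 -3 -3 -1 -3]
RREF → pivots at {i,ΔT} ⇒ r = 2
Pivot set = {i,ΔT}, free = {X1,X2,X3,X4,X5,X6}
RREF:
  r0: [   1    0    3   -3   -2   -1    2   -3]
  r1: [   0    1    0    2   -3   -3   -1   -3]
Fix exponent of X1 at 1, X2 at 0, X3 at 0, X4 at 0, X5 at 0, X6 at 0; solve each RREF row for its pivot's exponent:
  r0: exp(i) + (3)·1 = 0 ⇒ exp(i) = -3
  r1: exp(ΔT) + (0)·1 = 0 ⇒ exp(ΔT) = 0
Π_1 = i^-3 · X1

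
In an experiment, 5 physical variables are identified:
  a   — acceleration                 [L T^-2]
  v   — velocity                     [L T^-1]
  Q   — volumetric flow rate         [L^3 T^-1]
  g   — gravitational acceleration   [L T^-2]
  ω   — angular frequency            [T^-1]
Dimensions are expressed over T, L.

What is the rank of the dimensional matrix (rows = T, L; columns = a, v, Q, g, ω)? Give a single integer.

Write exponents as rows T,L / cols a,v,Q,g,ω:
  T: [-2 -1 -1 -2 -1]
  L: [ 1  1  3  1  0]
Echelon form has 2 nonzero rows (pivots: a,v)

2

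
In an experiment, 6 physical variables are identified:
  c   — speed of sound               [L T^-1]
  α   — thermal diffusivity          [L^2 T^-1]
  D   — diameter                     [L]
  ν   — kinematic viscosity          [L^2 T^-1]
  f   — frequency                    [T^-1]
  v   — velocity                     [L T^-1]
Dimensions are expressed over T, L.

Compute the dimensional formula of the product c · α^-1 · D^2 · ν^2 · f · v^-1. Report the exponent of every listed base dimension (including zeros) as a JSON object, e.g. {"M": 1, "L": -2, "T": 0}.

Write exponents as rows T,L / cols c,α,D,ν,f,v:
  T: [-1 -1  0 -1 -1 -1]
  L: [ 1  2  1  2  0  1]
  [T]: (1)·-1+(-1)·-1+(2)·0+(2)·-1+(1)·-1+(-1)·-1 = -2
  [L]: (1)·1+(-1)·2+(2)·1+(2)·2+(1)·0+(-1)·1 = 4
⇒ T^-2 L^4

{"T": -2, "L": 4}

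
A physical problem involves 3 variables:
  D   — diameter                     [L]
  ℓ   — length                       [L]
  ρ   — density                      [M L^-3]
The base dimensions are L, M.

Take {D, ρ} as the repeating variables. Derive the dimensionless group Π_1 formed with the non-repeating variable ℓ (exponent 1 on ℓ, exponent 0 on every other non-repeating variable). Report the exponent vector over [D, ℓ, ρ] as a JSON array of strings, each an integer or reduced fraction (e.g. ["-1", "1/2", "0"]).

["-1", "1", "0"]

Exponent matrix [L,M] × [D,ℓ,ρ]:
  L: [ 1  1 -3]
  M: [ 0  0  1]
Row reduction gives pivot columns D,ρ; rank = 2
Repeat: D,ρ; free: ℓ
RREF:
  r0: [   1    1    0]
  r1: [   0    0    1]
Fix exponent of ℓ at 1; solve each RREF row for its pivot's exponent:
  r0: exp(D) + (1)·1 = 0 ⇒ exp(D) = -1
  r1: exp(ρ) + (0)·1 = 0 ⇒ exp(ρ) = 0
Π_1 = D^-1 · ℓ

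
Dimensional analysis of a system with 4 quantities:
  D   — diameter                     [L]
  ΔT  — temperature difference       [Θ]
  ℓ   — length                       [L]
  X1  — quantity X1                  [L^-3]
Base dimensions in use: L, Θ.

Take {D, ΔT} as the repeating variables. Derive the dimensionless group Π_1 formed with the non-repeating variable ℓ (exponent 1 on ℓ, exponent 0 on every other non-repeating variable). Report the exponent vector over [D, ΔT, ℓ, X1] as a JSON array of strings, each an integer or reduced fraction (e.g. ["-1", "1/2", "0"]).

Write exponents as rows L,Θ / cols D,ΔT,ℓ,X1:
  L: [ 1  0  1 -3]
  Θ: [ 0  1  0  0]
Row reduction gives pivot columns D,ΔT; rank = 2
Repeat: D,ΔT; free: ℓ,X1
RREF:
  r0: [   1    0    1   -3]
  r1: [   0    1    0    0]
Fix exponent of ℓ at 1, X1 at 0; solve each RREF row for its pivot's exponent:
  r0: exp(D) + (1)·1 = 0 ⇒ exp(D) = -1
  r1: exp(ΔT) + (0)·1 = 0 ⇒ exp(ΔT) = 0
Π_1 = D^-1 · ℓ

["-1", "0", "1", "0"]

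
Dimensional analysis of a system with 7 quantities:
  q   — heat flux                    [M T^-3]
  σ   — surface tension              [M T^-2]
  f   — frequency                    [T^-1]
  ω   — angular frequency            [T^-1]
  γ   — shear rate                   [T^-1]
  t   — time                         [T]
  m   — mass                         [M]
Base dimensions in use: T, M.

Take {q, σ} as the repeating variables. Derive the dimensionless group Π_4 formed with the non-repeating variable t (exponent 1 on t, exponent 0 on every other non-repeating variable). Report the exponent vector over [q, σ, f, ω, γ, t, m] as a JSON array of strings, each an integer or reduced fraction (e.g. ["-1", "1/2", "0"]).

["1", "-1", "0", "0", "0", "1", "0"]

Exponent matrix [T,M] × [q,σ,f,ω,γ,t,m]:
  T: [-3 -2 -1 -1 -1  1  0]
  M: [ 1  1  0  0  0  0  1]
Echelon form has 2 nonzero rows (pivots: q,σ)
Repeat: q,σ; free: f,ω,γ,t,m
RREF:
  r0: [   1    0    1    1    1   -1   -2]
  r1: [   0    1   -1   -1   -1    1    3]
Fix exponent of t at 1, f at 0, ω at 0, γ at 0, m at 0; solve each RREF row for its pivot's exponent:
  r0: exp(q) + (-1)·1 = 0 ⇒ exp(q) = 1
  r1: exp(σ) + (1)·1 = 0 ⇒ exp(σ) = -1
Π_4 = q · σ^-1 · t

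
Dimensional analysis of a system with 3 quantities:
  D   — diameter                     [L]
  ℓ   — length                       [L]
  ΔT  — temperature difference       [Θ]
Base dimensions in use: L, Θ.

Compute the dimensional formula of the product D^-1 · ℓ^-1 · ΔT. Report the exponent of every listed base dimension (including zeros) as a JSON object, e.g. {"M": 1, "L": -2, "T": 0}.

Write exponents as rows L,Θ / cols D,ℓ,ΔT:
  L: [ 1  1  0]
  Θ: [ 0  0  1]
  [L]: (-1)·1+(-1)·1+(1)·0 = -2
  [Θ]: (-1)·0+(-1)·0+(1)·1 = 1
⇒ L^-2 Θ

{"L": -2, "Θ": 1}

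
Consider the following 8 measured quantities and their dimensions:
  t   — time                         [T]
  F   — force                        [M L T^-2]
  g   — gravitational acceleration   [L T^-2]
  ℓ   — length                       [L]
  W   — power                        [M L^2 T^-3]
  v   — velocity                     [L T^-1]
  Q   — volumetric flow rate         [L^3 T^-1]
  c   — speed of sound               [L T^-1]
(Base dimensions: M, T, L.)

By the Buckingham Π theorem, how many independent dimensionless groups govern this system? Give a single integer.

Write exponents as rows M,T,L / cols t,F,g,ℓ,W,v,Q,c:
  M: [ 0  1  0  0  1  0  0  0]
  T: [ 1 -2 -2  0 -3 -1 -1 -1]
  L: [ 0  1  1  1  2  1  3  1]
Row reduction gives pivot columns t,F,g; rank = 3
8 vars − rank 3 = 5 Π groups

5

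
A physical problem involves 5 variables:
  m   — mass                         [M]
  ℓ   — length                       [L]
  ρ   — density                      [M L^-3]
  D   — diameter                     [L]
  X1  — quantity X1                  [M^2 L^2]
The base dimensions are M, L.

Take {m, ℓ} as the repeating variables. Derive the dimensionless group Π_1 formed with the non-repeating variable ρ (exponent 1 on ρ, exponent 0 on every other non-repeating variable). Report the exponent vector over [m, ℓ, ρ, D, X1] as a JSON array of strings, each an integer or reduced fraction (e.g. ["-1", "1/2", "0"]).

["-1", "3", "1", "0", "0"]

Write exponents as rows M,L / cols m,ℓ,ρ,D,X1:
  M: [ 1  0  1  0  2]
  L: [ 0  1 -3  1  2]
Row reduction gives pivot columns m,ℓ; rank = 2
Repeat: m,ℓ; free: ρ,D,X1
RREF:
  r0: [   1    0    1    0    2]
  r1: [   0    1   -3    1    2]
Fix exponent of ρ at 1, D at 0, X1 at 0; solve each RREF row for its pivot's exponent:
  r0: exp(m) + (1)·1 = 0 ⇒ exp(m) = -1
  r1: exp(ℓ) + (-3)·1 = 0 ⇒ exp(ℓ) = 3
Π_1 = m^-1 · ℓ^3 · ρ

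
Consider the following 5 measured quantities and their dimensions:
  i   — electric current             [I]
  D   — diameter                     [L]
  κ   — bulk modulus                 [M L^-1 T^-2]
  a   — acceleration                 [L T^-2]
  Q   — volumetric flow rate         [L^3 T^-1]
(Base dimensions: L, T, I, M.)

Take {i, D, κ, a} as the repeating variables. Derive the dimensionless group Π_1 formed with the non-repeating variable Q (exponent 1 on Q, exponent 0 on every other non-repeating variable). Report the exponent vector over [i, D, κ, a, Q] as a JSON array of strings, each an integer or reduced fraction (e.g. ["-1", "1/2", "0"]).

["0", "-5/2", "0", "-1/2", "1"]

Exponent matrix [L,T,I,M] × [i,D,κ,a,Q]:
  L: [ 0  1 -1  1  3]
  T: [ 0  0 -2 -2 -1]
  I: [ 1  0  0  0  0]
  M: [ 0  0  1  0  0]
RREF → pivots at {i,D,κ,a} ⇒ r = 4
Repeat: i,D,κ,a; free: Q
RREF:
  r0: [   1    0    0    0    0]
  r1: [   0    1    0    0  5/2]
  r2: [   0    0    1    0    0]
  r3: [   0    0    0    1  1/2]
Fix exponent of Q at 1; solve each RREF row for its pivot's exponent:
  r0: exp(i) + (0)·1 = 0 ⇒ exp(i) = 0
  r1: exp(D) + (5/2)·1 = 0 ⇒ exp(D) = -5/2
  r2: exp(κ) + (0)·1 = 0 ⇒ exp(κ) = 0
  r3: exp(a) + (1/2)·1 = 0 ⇒ exp(a) = -1/2
Π_1 = D^(-5/2) · a^(-1/2) · Q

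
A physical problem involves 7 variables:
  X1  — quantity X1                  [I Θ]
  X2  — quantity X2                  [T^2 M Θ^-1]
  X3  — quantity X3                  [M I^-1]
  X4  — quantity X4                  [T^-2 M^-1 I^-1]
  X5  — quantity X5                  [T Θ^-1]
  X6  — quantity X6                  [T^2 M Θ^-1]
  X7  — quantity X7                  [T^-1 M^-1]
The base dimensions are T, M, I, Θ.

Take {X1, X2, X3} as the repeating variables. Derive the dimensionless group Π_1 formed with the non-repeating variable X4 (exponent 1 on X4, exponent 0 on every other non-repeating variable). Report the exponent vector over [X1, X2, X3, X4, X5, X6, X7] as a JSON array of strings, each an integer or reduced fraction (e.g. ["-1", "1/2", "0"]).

["1", "1", "0", "1", "0", "0", "0"]

Exponent matrix [T,M,I,Θ] × [X1,X2,X3,X4,X5,X6,X7]:
  T: [ 0  2  0 -2  1  2 -1]
  M: [ 0  1  1 -1  0  1 -1]
  I: [ 1  0 -1 -1  0  0  0]
  Θ: [ 1 -1  0  0 -1 -1  0]
Row reduction gives pivot columns X1,X2,X3; rank = 3
Repeat: X1,X2,X3; free: X4,X5,X6,X7
RREF:
  r0: [   1    0    0   -1 -1/2    0 -1/2]
  r1: [   0    1    0   -1  1/2    1 -1/2]
  r2: [   0    0    1    0 -1/2    0 -1/2]
  r3: [   0    0    0    0    0    0    0]
Fix exponent of X4 at 1, X5 at 0, X6 at 0, X7 at 0; solve each RREF row for its pivot's exponent:
  r0: exp(X1) + (-1)·1 = 0 ⇒ exp(X1) = 1
  r1: exp(X2) + (-1)·1 = 0 ⇒ exp(X2) = 1
  r2: exp(X3) + (0)·1 = 0 ⇒ exp(X3) = 0
Π_1 = X1 · X2 · X4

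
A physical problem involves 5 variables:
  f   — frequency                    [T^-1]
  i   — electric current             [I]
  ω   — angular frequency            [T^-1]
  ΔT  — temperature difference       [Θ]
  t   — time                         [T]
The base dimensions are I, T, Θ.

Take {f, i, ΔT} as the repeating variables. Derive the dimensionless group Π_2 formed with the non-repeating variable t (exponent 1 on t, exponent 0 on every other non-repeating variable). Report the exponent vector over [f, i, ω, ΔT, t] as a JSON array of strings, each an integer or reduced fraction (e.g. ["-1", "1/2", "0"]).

Write exponents as rows I,T,Θ / cols f,i,ω,ΔT,t:
  I: [ 0  1  0  0  0]
  T: [-1  0 -1  0  1]
  Θ: [ 0  0  0  1  0]
Echelon form has 3 nonzero rows (pivots: f,i,ΔT)
Pivot set = {f,i,ΔT}, free = {ω,t}
RREF:
  r0: [   1    0    1    0   -1]
  r1: [   0    1    0    0    0]
  r2: [   0    0    0    1    0]
Fix exponent of t at 1, ω at 0; solve each RREF row for its pivot's exponent:
  r0: exp(f) + (-1)·1 = 0 ⇒ exp(f) = 1
  r1: exp(i) + (0)·1 = 0 ⇒ exp(i) = 0
  r2: exp(ΔT) + (0)·1 = 0 ⇒ exp(ΔT) = 0
Π_2 = f · t

["1", "0", "0", "0", "1"]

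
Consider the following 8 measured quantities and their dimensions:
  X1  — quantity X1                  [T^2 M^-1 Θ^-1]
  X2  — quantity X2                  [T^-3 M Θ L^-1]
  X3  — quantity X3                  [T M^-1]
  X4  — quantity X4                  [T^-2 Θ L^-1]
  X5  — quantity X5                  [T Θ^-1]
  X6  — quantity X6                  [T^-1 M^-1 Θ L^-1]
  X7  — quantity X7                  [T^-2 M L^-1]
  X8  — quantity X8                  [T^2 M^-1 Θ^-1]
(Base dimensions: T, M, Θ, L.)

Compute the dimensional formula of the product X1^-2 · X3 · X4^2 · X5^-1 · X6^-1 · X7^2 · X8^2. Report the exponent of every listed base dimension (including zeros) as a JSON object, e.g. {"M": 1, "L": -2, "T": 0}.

{"T": -7, "M": 2, "Θ": 2, "L": -3}

Write exponents as rows T,M,Θ,L / cols X1,X2,X3,X4,X5,X6,X7,X8:
  T: [ 2 -3  1 -2  1 -1 -2  2]
  M: [-1  1 -1  0  0 -1  1 -1]
  Θ: [-1  1  0  1 -1  1  0 -1]
  L: [ 0 -1  0 -1  0 -1 -1  0]
  [T]: (-2)·2+(1)·1+(2)·-2+(-1)·1+(-1)·-1+(2)·-2+(2)·2 = -7
  [M]: (-2)·-1+(1)·-1+(2)·0+(-1)·0+(-1)·-1+(2)·1+(2)·-1 = 2
  [Θ]: (-2)·-1+(1)·0+(2)·1+(-1)·-1+(-1)·1+(2)·0+(2)·-1 = 2
  [L]: (-2)·0+(1)·0+(2)·-1+(-1)·0+(-1)·-1+(2)·-1+(2)·0 = -3
⇒ T^-7 M^2 Θ^2 L^-3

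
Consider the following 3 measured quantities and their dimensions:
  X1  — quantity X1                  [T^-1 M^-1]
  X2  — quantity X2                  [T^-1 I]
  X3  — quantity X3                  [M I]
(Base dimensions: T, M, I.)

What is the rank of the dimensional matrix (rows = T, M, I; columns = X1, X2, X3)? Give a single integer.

Write exponents as rows T,M,I / cols X1,X2,X3:
  T: [-1 -1  0]
  M: [-1  0  1]
  I: [ 0  1  1]
Row reduction gives pivot columns X1,X2; rank = 2

2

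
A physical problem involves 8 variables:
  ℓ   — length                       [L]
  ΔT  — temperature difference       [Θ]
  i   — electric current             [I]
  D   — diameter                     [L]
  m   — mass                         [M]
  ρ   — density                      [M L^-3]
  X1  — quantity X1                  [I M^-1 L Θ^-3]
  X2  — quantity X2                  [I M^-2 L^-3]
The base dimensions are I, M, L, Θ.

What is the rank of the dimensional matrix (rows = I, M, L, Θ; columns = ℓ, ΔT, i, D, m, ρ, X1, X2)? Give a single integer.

4

Dimensional matrix (I×M×L×Θ by ℓ×ΔT×i×D×m×ρ×X1×X2):
  I: [ 0  0  1  0  0  0  1  1]
  M: [ 0  0  0  0  1  1 -1 -2]
  L: [ 1  0  0  1  0 -3  1 -3]
  Θ: [ 0  1  0  0  0  0 -3  0]
RREF → pivots at {ℓ,ΔT,i,m} ⇒ r = 4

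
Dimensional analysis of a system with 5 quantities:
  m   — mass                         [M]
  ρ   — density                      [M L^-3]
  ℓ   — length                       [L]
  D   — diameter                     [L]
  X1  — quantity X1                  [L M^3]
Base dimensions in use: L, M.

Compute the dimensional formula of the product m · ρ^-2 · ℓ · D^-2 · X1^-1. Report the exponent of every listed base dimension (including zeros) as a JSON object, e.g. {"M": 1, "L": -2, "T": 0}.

{"L": 4, "M": -4}

Dimensional matrix (L×M by m×ρ×ℓ×D×X1):
  L: [ 0 -3  1  1  1]
  M: [ 1  1  0  0  3]
  [L]: (1)·0+(-2)·-3+(1)·1+(-2)·1+(-1)·1 = 4
  [M]: (1)·1+(-2)·1+(1)·0+(-2)·0+(-1)·3 = -4
⇒ L^4 M^-4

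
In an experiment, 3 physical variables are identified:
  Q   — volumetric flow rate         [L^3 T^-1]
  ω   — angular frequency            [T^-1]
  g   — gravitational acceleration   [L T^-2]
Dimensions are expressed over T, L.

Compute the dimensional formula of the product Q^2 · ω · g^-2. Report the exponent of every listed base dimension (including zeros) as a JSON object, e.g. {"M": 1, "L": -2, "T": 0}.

Dimensional matrix (T×L by Q×ω×g):
  T: [-1 -1 -2]
  L: [ 3  0  1]
  [T]: (2)·-1+(1)·-1+(-2)·-2 = 1
  [L]: (2)·3+(1)·0+(-2)·1 = 4
⇒ T L^4

{"T": 1, "L": 4}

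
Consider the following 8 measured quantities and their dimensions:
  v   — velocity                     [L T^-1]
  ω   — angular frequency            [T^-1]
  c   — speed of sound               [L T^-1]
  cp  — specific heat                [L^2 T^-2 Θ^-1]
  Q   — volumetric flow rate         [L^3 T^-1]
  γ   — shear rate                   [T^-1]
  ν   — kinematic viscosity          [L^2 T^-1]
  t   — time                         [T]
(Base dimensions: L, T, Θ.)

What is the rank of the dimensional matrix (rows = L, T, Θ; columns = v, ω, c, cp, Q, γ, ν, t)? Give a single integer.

3

Dimensional matrix (L×T×Θ by v×ω×c×cp×Q×γ×ν×t):
  L: [ 1  0  1  2  3  0  2  0]
  T: [-1 -1 -1 -2 -1 -1 -1  1]
  Θ: [ 0  0  0 -1  0  0  0  0]
Echelon form has 3 nonzero rows (pivots: v,ω,cp)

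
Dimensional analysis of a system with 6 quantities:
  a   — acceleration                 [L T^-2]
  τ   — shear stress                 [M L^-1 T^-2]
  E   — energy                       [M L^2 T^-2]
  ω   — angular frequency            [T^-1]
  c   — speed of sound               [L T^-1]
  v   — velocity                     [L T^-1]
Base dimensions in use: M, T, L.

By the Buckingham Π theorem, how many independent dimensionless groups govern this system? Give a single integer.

3

Write exponents as rows M,T,L / cols a,τ,E,ω,c,v:
  M: [ 0  1  1  0  0  0]
  T: [-2 -2 -2 -1 -1 -1]
  L: [ 1 -1  2  0  1  1]
Row reduction gives pivot columns a,τ,E; rank = 3
n=6, r=3 ⇒ 3 dimensionless groups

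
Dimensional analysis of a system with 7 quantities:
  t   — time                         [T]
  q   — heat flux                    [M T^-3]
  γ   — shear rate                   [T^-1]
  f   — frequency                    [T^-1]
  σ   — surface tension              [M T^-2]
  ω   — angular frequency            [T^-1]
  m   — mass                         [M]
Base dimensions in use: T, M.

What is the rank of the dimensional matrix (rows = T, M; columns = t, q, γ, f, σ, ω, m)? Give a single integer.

2

Exponent matrix [T,M] × [t,q,γ,f,σ,ω,m]:
  T: [ 1 -3 -1 -1 -2 -1  0]
  M: [ 0  1  0  0  1  0  1]
Echelon form has 2 nonzero rows (pivots: t,q)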